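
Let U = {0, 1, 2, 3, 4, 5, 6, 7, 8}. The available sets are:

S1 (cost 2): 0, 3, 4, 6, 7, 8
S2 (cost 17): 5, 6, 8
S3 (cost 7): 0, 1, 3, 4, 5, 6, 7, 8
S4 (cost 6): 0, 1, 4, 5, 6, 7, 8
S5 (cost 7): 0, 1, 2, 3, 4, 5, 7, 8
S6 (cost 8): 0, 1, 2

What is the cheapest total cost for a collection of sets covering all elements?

9

S1, S5 cover every element at cost 2 + 7 = 9.
Any cover uses at least 2 sets; among all covering selections none totals below 9.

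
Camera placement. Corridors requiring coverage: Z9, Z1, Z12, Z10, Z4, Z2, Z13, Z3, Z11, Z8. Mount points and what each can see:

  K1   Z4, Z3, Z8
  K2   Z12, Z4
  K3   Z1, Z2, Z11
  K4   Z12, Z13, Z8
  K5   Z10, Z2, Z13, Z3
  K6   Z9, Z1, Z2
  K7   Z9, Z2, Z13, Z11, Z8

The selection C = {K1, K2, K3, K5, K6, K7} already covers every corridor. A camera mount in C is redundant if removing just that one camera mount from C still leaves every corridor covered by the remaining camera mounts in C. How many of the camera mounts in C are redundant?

4

Drop K1: the rest still cover every corridor — redundant.
Drop K2: Z12 uncovered — not redundant.
Drop K3: the rest still cover every corridor — redundant.
Drop K5: Z10 uncovered — not redundant.
Drop K6: the rest still cover every corridor — redundant.
Drop K7: the rest still cover every corridor — redundant.
4 redundant: K1, K3, K6, K7.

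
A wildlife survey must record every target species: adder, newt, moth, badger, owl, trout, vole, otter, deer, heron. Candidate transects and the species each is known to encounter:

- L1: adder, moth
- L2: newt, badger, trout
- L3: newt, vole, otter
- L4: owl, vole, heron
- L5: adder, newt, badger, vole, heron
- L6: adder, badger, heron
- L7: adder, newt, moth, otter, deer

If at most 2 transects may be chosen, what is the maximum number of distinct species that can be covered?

Choosing L4, L7 covers {adder, newt, moth, owl, vole, otter, deer, heron} — 8 species.
No choice of 2 transects does better; here badger, trout are left uncovered.

8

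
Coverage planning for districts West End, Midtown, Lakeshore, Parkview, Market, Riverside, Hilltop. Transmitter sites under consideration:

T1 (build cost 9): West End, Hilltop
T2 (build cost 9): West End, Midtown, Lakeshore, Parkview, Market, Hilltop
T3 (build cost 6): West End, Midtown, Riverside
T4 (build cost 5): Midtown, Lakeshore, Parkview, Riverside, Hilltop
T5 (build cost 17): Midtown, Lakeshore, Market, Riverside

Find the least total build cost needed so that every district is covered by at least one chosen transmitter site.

14

T2, T4 cover every district at build cost 9 + 5 = 14.
Any cover uses at least 2 transmitter sites; among all covering selections none totals below 14.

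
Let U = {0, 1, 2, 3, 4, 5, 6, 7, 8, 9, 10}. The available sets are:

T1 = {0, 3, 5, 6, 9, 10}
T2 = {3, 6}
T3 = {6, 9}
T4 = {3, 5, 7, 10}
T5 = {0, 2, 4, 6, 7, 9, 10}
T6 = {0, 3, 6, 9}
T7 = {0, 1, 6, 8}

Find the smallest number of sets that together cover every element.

T1, T5, T7 together cover {0, 1, 2, 3, 4, 5, 6, 7, 8, 9, 10} — every element.
No 2 of the 7 sets cover everything (all 21 pairs fall short), so 3 is minimum.

3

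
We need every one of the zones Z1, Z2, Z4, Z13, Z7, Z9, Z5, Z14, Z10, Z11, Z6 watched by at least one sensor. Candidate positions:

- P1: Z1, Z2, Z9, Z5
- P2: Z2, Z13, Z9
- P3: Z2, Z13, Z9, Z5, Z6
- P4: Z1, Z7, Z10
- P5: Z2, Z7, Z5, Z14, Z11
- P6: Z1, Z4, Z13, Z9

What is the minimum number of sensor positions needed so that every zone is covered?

4

P3, P4, P5, P6 together cover {Z1, Z2, Z4, Z13, Z7, Z9, Z5, Z14, Z10, Z11, Z6} — every zone.
No 3 of the 6 sensor positions cover everything (all 20 triples fall short), so 4 is minimum.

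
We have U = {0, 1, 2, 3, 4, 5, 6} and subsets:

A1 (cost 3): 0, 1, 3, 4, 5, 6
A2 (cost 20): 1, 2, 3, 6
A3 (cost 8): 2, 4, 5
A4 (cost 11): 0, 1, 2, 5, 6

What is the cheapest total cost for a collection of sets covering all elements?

11

A1, A3 cover every element at cost 3 + 8 = 11.
Any cover uses at least 2 sets; among all covering selections none totals below 11.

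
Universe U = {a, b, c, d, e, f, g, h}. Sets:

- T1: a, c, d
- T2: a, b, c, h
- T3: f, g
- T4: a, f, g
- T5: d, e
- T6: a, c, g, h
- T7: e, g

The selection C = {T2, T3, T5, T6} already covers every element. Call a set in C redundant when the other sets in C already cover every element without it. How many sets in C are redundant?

1

Drop T2: b uncovered — not redundant.
Drop T3: f uncovered — not redundant.
Drop T5: d, e uncovered — not redundant.
Drop T6: the rest still cover every element — redundant.
1 redundant: T6.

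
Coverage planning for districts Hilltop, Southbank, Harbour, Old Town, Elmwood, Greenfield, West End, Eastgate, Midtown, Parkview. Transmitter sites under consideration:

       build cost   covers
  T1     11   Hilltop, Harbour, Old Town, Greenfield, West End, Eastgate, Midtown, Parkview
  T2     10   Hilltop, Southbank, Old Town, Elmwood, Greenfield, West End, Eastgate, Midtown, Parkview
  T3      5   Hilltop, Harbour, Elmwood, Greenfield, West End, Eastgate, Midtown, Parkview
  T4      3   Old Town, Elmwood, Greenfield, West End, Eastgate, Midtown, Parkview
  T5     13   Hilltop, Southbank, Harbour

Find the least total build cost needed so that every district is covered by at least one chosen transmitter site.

15

T2, T3 cover every district at build cost 10 + 5 = 15.
Any cover uses at least 2 transmitter sites; among all covering selections none totals below 15.
Greedy by coverage-per-build cost would pick T4, T3, T2 for 18 — worse than the optimum 15.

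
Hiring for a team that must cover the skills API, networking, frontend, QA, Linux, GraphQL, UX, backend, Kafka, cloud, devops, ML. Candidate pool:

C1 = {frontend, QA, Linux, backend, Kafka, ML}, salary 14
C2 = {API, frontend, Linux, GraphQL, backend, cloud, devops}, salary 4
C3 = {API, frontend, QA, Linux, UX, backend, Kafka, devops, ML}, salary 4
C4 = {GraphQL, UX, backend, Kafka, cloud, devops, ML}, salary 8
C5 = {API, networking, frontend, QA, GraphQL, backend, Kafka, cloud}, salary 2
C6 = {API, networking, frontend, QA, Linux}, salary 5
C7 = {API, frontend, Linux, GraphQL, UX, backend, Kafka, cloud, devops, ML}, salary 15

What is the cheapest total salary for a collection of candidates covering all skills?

C3, C5 cover every skill at salary 4 + 2 = 6.
Any cover uses at least 2 candidates; among all covering selections none totals below 6.

6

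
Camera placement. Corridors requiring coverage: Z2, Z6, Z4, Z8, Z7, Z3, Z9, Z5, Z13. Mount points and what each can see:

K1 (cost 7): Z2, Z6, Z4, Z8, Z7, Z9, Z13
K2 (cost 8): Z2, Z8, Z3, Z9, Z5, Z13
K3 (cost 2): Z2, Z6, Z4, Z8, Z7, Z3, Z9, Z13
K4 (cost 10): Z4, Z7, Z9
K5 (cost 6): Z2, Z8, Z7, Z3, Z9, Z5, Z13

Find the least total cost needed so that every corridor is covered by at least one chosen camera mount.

K3, K5 cover every corridor at cost 2 + 6 = 8.
Any cover uses at least 2 camera mounts; among all covering selections none totals below 8.

8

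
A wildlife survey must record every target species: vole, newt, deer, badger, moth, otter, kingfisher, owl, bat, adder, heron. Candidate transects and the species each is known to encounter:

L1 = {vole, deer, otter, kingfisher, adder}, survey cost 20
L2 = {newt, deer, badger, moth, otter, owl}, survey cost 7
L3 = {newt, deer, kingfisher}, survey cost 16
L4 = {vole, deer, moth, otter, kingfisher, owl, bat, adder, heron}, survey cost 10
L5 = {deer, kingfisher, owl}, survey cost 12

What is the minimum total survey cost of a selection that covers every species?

17

L2, L4 cover every species at survey cost 7 + 10 = 17.
Any cover uses at least 2 transects; among all covering selections none totals below 17.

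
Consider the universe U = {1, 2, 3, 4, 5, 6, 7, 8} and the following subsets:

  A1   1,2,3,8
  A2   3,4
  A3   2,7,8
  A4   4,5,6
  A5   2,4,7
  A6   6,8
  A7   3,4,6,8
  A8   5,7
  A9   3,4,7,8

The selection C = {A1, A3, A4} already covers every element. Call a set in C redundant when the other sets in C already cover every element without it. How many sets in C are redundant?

0

Drop A1: 1, 3 uncovered — not redundant.
Drop A3: 7 uncovered — not redundant.
Drop A4: 4, 5, 6 uncovered — not redundant.
None of the sets in C is redundant.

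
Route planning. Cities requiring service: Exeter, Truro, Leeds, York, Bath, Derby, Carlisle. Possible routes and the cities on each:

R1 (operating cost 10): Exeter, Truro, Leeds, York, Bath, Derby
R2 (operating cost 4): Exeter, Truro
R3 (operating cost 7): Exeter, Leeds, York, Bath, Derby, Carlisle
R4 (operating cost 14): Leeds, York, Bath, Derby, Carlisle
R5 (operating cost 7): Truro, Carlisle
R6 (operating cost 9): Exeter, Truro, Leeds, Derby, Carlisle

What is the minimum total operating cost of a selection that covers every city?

11

R2, R3 cover every city at operating cost 4 + 7 = 11.
Any cover uses at least 2 routes; among all covering selections none totals below 11.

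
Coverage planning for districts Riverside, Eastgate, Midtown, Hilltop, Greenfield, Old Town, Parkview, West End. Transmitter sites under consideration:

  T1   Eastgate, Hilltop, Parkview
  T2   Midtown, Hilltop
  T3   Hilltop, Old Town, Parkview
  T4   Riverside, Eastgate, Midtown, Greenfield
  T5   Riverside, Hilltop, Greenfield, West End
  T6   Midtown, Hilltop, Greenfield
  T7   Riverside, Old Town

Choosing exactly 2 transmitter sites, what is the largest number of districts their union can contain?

7

Choosing T3, T4 covers {Riverside, Eastgate, Midtown, Hilltop, Greenfield, Old Town, Parkview} — 7 districts.
No choice of 2 transmitter sites does better; here West End is left uncovered.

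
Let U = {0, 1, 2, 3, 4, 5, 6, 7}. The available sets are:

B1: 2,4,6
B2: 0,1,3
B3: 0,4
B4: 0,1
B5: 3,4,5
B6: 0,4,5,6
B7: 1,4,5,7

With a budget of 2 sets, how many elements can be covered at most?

Choosing B1, B2 covers {0, 1, 2, 3, 4, 6} — 6 elements.
No choice of 2 sets does better; here 5, 7 are left uncovered.

6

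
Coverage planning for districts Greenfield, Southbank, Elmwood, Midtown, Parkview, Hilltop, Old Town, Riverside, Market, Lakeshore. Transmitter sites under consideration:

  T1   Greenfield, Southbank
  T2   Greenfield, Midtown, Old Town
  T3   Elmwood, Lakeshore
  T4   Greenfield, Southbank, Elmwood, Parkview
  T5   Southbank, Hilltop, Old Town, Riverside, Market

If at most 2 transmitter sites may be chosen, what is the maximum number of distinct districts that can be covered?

8

Choosing T4, T5 covers {Greenfield, Southbank, Elmwood, Parkview, Hilltop, Old Town, Riverside, Market} — 8 districts.
No choice of 2 transmitter sites does better; here Midtown, Lakeshore are left uncovered.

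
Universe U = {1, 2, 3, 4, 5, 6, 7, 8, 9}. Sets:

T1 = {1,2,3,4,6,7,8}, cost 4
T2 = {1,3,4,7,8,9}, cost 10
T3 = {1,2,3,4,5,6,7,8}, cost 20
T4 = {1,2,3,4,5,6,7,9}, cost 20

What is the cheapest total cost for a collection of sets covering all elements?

T1, T4 cover every element at cost 4 + 20 = 24.
Any cover uses at least 2 sets; among all covering selections none totals below 24.
Greedy by coverage-per-cost would pick T1, T2, T3 for 34 — worse than the optimum 24.

24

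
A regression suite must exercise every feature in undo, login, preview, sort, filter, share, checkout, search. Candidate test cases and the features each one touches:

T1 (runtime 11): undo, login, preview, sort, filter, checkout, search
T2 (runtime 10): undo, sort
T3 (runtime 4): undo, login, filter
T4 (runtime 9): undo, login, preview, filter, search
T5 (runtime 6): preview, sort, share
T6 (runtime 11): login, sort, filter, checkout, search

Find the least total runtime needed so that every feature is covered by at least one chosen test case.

T1, T5 cover every feature at runtime 11 + 6 = 17.
Any cover uses at least 2 test cases; among all covering selections none totals below 17.
Greedy by coverage-per-runtime would pick T3, T5, T1 for 21 — worse than the optimum 17.

17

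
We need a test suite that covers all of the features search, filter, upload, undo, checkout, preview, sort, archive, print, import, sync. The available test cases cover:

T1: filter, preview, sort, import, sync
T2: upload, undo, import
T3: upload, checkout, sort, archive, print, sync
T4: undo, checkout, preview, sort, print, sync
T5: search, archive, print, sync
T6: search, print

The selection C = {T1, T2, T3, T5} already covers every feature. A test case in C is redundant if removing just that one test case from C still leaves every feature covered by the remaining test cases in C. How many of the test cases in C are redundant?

0

Drop T1: filter, preview uncovered — not redundant.
Drop T2: undo uncovered — not redundant.
Drop T3: checkout uncovered — not redundant.
Drop T5: search uncovered — not redundant.
None of the test cases in C is redundant.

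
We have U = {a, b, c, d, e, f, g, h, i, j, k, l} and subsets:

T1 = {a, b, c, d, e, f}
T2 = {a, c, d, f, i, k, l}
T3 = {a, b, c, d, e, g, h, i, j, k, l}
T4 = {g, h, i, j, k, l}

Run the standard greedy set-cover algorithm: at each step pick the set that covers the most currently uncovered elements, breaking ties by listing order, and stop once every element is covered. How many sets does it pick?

2

Pick 1: T3 covers 11 new elements (a, b, c, d, e, g, h, i, j, k, l).
Pick 2: T1 covers 1 new elements (f).
Greedy uses 2 sets.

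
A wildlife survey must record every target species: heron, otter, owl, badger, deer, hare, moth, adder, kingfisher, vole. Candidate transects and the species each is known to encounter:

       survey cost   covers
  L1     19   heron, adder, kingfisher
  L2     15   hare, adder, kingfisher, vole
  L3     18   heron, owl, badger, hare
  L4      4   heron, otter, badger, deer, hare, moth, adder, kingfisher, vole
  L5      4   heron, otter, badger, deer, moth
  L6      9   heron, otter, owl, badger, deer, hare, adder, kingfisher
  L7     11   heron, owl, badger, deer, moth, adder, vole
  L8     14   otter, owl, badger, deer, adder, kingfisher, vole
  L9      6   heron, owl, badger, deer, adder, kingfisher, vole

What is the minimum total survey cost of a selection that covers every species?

L4, L9 cover every species at survey cost 4 + 6 = 10.
Any cover uses at least 2 transects; among all covering selections none totals below 10.

10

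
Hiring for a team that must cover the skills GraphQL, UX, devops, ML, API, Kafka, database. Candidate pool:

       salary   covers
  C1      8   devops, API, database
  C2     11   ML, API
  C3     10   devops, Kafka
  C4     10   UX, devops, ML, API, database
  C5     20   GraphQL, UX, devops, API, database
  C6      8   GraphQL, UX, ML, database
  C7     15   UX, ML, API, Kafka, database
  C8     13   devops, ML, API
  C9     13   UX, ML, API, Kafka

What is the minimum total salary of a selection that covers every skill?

C1, C3, C6 cover every skill at salary 8 + 10 + 8 = 26.
Any cover uses at least 2 candidates; among all covering selections none totals below 26.
Greedy by coverage-per-salary would pick C4, C6, C3 for 28 — worse than the optimum 26.

26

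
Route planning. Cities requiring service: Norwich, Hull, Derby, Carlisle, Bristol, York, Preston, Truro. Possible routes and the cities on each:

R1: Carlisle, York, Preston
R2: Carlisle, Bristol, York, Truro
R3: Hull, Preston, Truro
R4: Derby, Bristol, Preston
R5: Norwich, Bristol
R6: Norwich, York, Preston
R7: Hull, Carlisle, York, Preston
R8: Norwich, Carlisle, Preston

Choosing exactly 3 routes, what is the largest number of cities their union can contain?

Choosing R1, R3, R4 covers {Hull, Derby, Carlisle, Bristol, York, Preston, Truro} — 7 cities.
No choice of 3 routes does better; here Norwich is left uncovered.

7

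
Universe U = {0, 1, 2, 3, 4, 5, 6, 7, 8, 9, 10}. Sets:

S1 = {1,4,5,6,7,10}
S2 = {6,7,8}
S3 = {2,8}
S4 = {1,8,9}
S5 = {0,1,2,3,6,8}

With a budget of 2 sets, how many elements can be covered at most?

Choosing S1, S5 covers {0, 1, 2, 3, 4, 5, 6, 7, 8, 10} — 10 elements.
No choice of 2 sets does better; here 9 is left uncovered.

10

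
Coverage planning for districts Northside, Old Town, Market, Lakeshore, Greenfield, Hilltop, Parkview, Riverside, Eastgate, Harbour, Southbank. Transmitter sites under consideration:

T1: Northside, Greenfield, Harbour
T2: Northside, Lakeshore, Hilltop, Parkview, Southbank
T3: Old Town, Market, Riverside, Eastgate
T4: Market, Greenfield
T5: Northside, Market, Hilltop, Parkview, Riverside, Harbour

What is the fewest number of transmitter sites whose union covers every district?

T1, T2, T3 together cover {Northside, Old Town, Market, Lakeshore, Greenfield, Hilltop, Parkview, Riverside, Eastgate, Harbour, Southbank} — every district.
No 2 of the 5 transmitter sites cover everything (all 10 pairs fall short), so 3 is minimum.

3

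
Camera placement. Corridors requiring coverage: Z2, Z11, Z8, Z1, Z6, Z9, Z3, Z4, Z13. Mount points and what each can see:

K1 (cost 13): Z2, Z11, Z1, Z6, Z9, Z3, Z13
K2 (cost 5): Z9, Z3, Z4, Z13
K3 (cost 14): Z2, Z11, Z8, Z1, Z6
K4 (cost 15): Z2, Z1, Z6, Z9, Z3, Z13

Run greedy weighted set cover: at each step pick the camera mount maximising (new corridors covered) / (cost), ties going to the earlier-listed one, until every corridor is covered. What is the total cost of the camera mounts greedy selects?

Pick 1: K2 adds 4 new (Z9, Z3, Z4, Z13) at cost 5 (ratio 4/5).
Pick 2: K3 adds 5 new (Z2, Z11, Z8, Z1, Z6) at cost 14 (ratio 5/14).
Greedy total cost: 5 + 14 = 19.

19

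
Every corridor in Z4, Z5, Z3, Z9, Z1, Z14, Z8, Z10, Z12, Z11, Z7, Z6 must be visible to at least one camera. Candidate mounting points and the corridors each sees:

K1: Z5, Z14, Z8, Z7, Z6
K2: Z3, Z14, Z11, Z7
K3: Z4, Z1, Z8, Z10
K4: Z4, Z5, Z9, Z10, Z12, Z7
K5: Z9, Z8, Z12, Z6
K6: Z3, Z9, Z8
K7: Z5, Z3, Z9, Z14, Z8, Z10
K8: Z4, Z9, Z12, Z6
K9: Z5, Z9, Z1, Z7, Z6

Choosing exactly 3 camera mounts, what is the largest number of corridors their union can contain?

Choosing K1, K2, K4 covers {Z4, Z5, Z3, Z9, Z14, Z8, Z10, Z12, Z11, Z7, Z6} — 11 corridors.
No choice of 3 camera mounts does better; here Z1 is left uncovered.

11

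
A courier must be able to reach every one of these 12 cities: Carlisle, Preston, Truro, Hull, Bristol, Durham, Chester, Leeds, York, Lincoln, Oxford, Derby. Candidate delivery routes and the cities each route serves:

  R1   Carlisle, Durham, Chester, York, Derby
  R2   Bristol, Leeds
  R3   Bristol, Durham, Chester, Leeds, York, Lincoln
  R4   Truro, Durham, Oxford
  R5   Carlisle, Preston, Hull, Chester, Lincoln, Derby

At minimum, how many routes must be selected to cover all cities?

R3, R4, R5 together cover {Carlisle, Preston, Truro, Hull, Bristol, Durham, Chester, Leeds, York, Lincoln, Oxford, Derby} — every city.
No 2 of the 5 routes cover everything (all 10 pairs fall short), so 3 is minimum.

3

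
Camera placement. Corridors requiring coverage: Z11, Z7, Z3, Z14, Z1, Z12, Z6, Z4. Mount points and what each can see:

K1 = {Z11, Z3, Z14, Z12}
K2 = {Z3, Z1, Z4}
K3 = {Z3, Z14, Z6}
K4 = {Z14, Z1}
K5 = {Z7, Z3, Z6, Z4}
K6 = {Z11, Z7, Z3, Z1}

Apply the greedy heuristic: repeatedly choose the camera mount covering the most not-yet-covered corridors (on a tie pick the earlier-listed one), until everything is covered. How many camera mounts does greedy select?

3

Pick 1: K1 covers 4 new corridors (Z11, Z3, Z14, Z12).
Pick 2: K5 covers 3 new corridors (Z7, Z6, Z4).
Pick 3: K2 covers 1 new corridors (Z1).
Greedy uses 3 camera mounts.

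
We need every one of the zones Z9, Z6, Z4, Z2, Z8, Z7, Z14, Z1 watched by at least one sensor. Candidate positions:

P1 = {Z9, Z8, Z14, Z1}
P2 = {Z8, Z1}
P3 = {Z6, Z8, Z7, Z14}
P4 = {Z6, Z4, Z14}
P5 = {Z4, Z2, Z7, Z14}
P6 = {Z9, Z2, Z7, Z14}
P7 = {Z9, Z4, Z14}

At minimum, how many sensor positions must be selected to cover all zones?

P1, P3, P5 together cover {Z9, Z6, Z4, Z2, Z8, Z7, Z14, Z1} — every zone.
No 2 of the 7 sensor positions cover everything (all 21 pairs fall short), so 3 is minimum.

3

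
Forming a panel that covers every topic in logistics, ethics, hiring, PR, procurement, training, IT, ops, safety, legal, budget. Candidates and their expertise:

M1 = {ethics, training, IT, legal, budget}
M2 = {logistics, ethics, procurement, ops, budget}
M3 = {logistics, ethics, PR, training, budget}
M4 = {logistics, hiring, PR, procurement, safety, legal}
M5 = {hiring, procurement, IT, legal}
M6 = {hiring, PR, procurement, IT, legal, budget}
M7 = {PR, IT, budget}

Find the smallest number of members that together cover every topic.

3

M1, M2, M4 together cover {logistics, ethics, hiring, PR, procurement, training, IT, ops, safety, legal, budget} — every topic.
No 2 of the 7 members cover everything (all 21 pairs fall short), so 3 is minimum.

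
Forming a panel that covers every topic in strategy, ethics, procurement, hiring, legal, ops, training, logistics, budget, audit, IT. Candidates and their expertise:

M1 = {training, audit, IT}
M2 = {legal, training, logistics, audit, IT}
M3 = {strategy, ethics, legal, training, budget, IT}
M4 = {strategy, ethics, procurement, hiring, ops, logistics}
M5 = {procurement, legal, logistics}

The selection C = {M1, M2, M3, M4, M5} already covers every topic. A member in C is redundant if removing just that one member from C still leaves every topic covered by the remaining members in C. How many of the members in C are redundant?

3

Drop M1: the rest still cover every topic — redundant.
Drop M2: the rest still cover every topic — redundant.
Drop M3: budget uncovered — not redundant.
Drop M4: hiring, ops uncovered — not redundant.
Drop M5: the rest still cover every topic — redundant.
3 redundant: M1, M2, M5.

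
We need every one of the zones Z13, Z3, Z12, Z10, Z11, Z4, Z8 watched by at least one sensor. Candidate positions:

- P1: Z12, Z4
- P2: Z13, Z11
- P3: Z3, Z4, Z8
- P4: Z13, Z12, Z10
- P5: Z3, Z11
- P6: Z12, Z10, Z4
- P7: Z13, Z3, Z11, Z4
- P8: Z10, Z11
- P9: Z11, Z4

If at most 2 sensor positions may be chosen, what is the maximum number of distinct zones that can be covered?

6

Choosing P3, P4 covers {Z13, Z3, Z12, Z10, Z4, Z8} — 6 zones.
No choice of 2 sensor positions does better; here Z11 is left uncovered.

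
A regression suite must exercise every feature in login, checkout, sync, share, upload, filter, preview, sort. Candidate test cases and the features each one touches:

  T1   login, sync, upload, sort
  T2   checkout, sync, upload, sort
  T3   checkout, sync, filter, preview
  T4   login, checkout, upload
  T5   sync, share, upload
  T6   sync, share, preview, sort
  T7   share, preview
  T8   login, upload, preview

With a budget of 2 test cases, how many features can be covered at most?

7

Choosing T1, T3 covers {login, checkout, sync, upload, filter, preview, sort} — 7 features.
No choice of 2 test cases does better; here share is left uncovered.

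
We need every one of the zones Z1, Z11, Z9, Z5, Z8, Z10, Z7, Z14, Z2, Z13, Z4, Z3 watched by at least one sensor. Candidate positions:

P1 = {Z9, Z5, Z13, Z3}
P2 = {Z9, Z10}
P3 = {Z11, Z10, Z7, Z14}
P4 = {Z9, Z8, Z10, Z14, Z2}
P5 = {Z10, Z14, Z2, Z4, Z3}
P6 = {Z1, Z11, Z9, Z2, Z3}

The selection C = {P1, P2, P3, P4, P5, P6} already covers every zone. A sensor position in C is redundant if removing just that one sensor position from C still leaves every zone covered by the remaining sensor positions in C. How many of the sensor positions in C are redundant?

Drop P1: Z5, Z13 uncovered — not redundant.
Drop P2: the rest still cover every zone — redundant.
Drop P3: Z7 uncovered — not redundant.
Drop P4: Z8 uncovered — not redundant.
Drop P5: Z4 uncovered — not redundant.
Drop P6: Z1 uncovered — not redundant.
1 redundant: P2.

1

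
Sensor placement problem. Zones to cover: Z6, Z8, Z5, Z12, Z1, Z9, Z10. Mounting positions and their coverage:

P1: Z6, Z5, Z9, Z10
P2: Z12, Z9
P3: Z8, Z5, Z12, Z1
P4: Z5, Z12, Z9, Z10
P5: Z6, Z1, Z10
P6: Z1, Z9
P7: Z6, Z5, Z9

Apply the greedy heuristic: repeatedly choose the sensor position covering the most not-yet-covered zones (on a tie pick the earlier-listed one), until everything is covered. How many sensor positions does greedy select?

Pick 1: P1 covers 4 new zones (Z6, Z5, Z9, Z10).
Pick 2: P3 covers 3 new zones (Z8, Z12, Z1).
Greedy uses 2 sensor positions.

2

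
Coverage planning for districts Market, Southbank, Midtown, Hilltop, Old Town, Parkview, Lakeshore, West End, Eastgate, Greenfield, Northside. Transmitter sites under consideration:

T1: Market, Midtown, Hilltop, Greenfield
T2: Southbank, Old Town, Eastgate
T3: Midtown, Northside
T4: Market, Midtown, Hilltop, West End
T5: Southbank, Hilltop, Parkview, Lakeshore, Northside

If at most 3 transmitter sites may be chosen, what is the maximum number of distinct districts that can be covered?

Choosing T1, T2, T5 covers {Market, Southbank, Midtown, Hilltop, Old Town, Parkview, Lakeshore, Eastgate, Greenfield, Northside} — 10 districts.
No choice of 3 transmitter sites does better; here West End is left uncovered.

10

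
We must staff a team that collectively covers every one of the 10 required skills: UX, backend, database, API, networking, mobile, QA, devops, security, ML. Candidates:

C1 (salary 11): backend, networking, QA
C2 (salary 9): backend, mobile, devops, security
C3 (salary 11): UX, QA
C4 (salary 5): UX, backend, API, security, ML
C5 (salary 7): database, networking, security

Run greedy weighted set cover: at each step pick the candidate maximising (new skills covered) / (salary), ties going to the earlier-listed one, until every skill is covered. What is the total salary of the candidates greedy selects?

32

Pick 1: C4 adds 5 new (UX, backend, API, security, ML) at salary 5 (ratio 5/5).
Pick 2: C5 adds 2 new (database, networking) at salary 7 (ratio 2/7).
Pick 3: C2 adds 2 new (mobile, devops) at salary 9 (ratio 2/9).
Pick 4: C1 adds 1 new (QA) at salary 11 (ratio 1/11).
Greedy total salary: 5 + 7 + 9 + 11 = 32.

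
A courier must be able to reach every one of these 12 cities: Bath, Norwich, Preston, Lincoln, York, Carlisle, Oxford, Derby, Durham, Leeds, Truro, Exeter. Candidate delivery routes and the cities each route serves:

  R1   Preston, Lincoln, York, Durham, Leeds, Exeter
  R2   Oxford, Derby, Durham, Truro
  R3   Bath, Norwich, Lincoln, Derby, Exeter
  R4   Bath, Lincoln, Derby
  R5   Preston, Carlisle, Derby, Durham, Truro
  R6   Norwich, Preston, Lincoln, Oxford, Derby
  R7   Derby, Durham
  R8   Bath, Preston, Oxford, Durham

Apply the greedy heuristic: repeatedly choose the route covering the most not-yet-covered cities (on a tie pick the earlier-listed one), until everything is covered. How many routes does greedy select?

Pick 1: R1 covers 6 new cities (Preston, Lincoln, York, Durham, Leeds, Exeter).
Pick 2: R2 covers 3 new cities (Oxford, Derby, Truro).
Pick 3: R3 covers 2 new cities (Bath, Norwich).
Pick 4: R5 covers 1 new cities (Carlisle).
Greedy uses 4 routes.

4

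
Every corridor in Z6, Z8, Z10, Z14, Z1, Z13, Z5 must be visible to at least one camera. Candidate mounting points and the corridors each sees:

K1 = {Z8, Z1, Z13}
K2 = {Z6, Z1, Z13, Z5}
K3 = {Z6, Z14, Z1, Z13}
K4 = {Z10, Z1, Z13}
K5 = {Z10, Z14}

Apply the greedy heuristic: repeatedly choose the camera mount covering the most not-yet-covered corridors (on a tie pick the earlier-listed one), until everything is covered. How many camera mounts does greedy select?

Pick 1: K2 covers 4 new corridors (Z6, Z1, Z13, Z5).
Pick 2: K5 covers 2 new corridors (Z10, Z14).
Pick 3: K1 covers 1 new corridors (Z8).
Greedy uses 3 camera mounts.

3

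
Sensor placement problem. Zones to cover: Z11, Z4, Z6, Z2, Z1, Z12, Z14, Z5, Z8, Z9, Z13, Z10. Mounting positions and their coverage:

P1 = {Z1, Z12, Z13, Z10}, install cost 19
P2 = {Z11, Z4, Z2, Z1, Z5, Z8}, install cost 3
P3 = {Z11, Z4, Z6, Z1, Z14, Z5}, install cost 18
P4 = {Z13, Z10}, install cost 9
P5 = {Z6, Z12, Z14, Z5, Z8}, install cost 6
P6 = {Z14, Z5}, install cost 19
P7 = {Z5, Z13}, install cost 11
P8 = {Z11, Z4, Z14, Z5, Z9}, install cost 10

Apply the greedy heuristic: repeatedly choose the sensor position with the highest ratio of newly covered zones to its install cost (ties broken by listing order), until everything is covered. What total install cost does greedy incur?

Pick 1: P2 adds 6 new (Z11, Z4, Z2, Z1, Z5, Z8) at install cost 3 (ratio 6/3).
Pick 2: P5 adds 3 new (Z6, Z12, Z14) at install cost 6 (ratio 3/6).
Pick 3: P4 adds 2 new (Z13, Z10) at install cost 9 (ratio 2/9).
Pick 4: P8 adds 1 new (Z9) at install cost 10 (ratio 1/10).
Greedy total install cost: 3 + 6 + 9 + 10 = 28.

28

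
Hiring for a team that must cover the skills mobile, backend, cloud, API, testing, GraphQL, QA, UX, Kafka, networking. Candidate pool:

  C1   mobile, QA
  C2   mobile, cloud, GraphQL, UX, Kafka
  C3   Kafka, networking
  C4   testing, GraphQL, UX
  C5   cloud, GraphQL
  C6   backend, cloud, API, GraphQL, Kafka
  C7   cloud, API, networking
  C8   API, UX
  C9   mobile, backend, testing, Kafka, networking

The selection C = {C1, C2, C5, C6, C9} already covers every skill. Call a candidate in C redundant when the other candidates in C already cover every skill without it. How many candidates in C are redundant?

Drop C1: QA uncovered — not redundant.
Drop C2: UX uncovered — not redundant.
Drop C5: the rest still cover every skill — redundant.
Drop C6: API uncovered — not redundant.
Drop C9: testing, networking uncovered — not redundant.
1 redundant: C5.

1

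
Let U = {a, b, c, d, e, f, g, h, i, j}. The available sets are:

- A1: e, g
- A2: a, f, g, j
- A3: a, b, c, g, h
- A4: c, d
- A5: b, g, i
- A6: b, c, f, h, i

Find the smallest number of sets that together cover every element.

A1, A2, A4, A6 together cover {a, b, c, d, e, f, g, h, i, j} — every element.
No 3 of the 6 sets cover everything (all 20 triples fall short), so 4 is minimum.
Greedy (largest uncovered first) would take A3, A2, A1, A4, A5 — 5 sets — but 4 suffice.

4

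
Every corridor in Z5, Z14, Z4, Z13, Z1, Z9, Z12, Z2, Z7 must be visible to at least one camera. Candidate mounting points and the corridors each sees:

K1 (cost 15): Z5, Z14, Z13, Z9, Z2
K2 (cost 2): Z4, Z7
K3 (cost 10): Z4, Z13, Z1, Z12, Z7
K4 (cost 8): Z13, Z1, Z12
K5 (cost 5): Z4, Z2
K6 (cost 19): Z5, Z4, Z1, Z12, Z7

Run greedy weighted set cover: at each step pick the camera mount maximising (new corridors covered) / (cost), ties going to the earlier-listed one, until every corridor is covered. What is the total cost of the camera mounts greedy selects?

25

Pick 1: K2 adds 2 new (Z4, Z7) at cost 2 (ratio 2/2).
Pick 2: K4 adds 3 new (Z13, Z1, Z12) at cost 8 (ratio 3/8).
Pick 3: K1 adds 4 new (Z5, Z14, Z9, Z2) at cost 15 (ratio 4/15).
Greedy total cost: 2 + 8 + 15 = 25.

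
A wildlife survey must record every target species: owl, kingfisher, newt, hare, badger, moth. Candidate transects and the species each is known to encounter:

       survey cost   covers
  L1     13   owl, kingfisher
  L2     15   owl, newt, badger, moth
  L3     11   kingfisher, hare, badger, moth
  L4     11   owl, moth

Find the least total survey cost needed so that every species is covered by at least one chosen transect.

L2, L3 cover every species at survey cost 15 + 11 = 26.
Any cover uses at least 2 transects; among all covering selections none totals below 26.

26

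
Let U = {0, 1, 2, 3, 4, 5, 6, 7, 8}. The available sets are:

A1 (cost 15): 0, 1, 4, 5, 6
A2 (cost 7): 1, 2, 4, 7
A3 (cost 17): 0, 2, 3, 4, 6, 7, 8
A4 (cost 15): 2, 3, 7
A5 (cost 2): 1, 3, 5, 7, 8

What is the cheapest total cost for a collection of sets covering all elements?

A3, A5 cover every element at cost 17 + 2 = 19.
Any cover uses at least 2 sets; among all covering selections none totals below 19.

19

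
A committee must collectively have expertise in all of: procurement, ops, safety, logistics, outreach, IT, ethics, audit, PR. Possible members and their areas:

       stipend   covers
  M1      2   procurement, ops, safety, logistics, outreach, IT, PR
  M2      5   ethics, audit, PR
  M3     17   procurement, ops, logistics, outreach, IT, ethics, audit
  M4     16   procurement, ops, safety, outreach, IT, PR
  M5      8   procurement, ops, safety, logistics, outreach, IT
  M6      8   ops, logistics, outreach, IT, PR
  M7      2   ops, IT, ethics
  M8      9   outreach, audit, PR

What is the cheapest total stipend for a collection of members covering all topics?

M1, M2 cover every topic at stipend 2 + 5 = 7.
Any cover uses at least 2 members; among all covering selections none totals below 7.

7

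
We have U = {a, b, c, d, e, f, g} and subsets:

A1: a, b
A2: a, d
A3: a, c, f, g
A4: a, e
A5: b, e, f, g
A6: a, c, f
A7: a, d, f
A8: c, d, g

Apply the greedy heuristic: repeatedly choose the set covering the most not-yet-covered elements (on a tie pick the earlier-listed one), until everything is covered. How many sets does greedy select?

Pick 1: A3 covers 4 new elements (a, c, f, g).
Pick 2: A5 covers 2 new elements (b, e).
Pick 3: A2 covers 1 new elements (d).
Greedy uses 3 sets.

3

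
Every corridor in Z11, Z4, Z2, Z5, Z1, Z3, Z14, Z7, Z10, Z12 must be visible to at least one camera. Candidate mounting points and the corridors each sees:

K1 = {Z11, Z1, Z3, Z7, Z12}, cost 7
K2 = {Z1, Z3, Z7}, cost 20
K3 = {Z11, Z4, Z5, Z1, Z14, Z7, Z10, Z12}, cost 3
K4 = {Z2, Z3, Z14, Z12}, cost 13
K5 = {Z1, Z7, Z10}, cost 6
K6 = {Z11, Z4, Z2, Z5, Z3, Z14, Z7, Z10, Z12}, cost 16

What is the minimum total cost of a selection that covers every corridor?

16

K3, K4 cover every corridor at cost 3 + 13 = 16.
Any cover uses at least 2 camera mounts; among all covering selections none totals below 16.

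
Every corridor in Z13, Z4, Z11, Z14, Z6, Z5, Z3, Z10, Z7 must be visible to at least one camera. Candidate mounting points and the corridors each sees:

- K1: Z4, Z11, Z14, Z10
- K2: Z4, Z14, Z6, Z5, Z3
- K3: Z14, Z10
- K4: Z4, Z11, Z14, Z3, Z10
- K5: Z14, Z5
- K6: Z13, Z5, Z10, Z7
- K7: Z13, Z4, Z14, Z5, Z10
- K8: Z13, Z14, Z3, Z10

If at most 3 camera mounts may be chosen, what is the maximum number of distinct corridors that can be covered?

9

Choosing K1, K2, K6 covers {Z13, Z4, Z11, Z14, Z6, Z5, Z3, Z10, Z7} — 9 corridors.
That is all 9 corridors.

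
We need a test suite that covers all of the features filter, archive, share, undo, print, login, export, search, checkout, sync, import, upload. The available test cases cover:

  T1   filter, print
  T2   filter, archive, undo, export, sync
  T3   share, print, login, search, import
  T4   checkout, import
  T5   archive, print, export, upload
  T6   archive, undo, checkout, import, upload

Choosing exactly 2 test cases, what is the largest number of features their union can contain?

Choosing T2, T3 covers {filter, archive, share, undo, print, login, export, search, sync, import} — 10 features.
No choice of 2 test cases does better; here checkout, upload are left uncovered.

10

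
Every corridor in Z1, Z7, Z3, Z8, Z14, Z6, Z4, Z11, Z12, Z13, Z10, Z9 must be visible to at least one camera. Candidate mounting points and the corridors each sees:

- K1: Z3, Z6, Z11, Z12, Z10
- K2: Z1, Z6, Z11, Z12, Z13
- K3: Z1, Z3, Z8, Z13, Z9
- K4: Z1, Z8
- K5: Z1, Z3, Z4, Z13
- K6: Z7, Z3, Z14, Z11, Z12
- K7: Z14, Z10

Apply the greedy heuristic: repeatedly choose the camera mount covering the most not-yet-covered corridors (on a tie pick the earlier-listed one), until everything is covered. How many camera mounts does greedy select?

Pick 1: K1 covers 5 new corridors (Z3, Z6, Z11, Z12, Z10).
Pick 2: K3 covers 4 new corridors (Z1, Z8, Z13, Z9).
Pick 3: K6 covers 2 new corridors (Z7, Z14).
Pick 4: K5 covers 1 new corridors (Z4).
Greedy uses 4 camera mounts.

4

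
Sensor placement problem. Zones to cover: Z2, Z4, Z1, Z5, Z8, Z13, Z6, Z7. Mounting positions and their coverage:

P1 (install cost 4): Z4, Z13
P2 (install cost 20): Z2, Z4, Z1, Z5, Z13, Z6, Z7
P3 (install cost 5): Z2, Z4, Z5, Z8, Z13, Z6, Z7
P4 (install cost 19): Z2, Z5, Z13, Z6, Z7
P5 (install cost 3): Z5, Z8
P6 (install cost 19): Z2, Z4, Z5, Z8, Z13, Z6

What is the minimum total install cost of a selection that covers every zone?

P2, P5 cover every zone at install cost 20 + 3 = 23.
Any cover uses at least 2 sensor positions; among all covering selections none totals below 23.
Greedy by coverage-per-install cost would pick P3, P2 for 25 — worse than the optimum 23.

23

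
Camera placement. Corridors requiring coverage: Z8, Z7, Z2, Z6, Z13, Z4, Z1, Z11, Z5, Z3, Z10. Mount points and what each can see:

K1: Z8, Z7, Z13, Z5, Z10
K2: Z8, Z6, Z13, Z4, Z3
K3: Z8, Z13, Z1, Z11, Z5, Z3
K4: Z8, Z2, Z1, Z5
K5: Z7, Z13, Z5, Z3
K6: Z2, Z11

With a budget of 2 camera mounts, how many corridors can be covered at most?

8

Choosing K1, K2 covers {Z8, Z7, Z6, Z13, Z4, Z5, Z3, Z10} — 8 corridors.
No choice of 2 camera mounts does better; here Z2, Z1, Z11 are left uncovered.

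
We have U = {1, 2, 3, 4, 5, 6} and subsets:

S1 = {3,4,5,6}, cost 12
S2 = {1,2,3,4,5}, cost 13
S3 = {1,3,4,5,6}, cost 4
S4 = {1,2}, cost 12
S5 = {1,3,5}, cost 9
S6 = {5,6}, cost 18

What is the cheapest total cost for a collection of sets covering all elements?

16

S3, S4 cover every element at cost 4 + 12 = 16.
Any cover uses at least 2 sets; among all covering selections none totals below 16.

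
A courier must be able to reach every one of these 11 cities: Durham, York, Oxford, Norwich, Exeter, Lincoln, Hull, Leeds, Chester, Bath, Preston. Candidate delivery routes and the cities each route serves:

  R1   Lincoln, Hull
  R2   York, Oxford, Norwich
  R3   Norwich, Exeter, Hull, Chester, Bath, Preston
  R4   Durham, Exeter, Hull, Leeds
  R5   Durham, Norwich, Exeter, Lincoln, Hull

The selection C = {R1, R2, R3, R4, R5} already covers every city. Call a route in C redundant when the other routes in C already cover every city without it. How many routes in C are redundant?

Drop R1: the rest still cover every city — redundant.
Drop R2: York, Oxford uncovered — not redundant.
Drop R3: Chester, Bath, Preston uncovered — not redundant.
Drop R4: Leeds uncovered — not redundant.
Drop R5: the rest still cover every city — redundant.
2 redundant: R1, R5.

2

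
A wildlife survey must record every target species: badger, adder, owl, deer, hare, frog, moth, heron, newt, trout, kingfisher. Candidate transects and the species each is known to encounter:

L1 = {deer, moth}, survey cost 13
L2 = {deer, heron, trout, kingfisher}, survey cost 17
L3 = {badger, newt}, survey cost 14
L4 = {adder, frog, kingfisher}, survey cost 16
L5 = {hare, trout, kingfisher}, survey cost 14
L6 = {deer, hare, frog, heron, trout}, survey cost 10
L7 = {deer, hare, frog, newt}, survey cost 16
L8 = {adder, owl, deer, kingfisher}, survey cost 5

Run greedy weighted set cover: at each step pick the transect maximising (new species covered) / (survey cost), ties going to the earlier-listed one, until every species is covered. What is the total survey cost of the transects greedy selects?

Pick 1: L8 adds 4 new (adder, owl, deer, kingfisher) at survey cost 5 (ratio 4/5).
Pick 2: L6 adds 4 new (hare, frog, heron, trout) at survey cost 10 (ratio 4/10).
Pick 3: L3 adds 2 new (badger, newt) at survey cost 14 (ratio 2/14).
Pick 4: L1 adds 1 new (moth) at survey cost 13 (ratio 1/13).
Greedy total survey cost: 5 + 10 + 14 + 13 = 42.

42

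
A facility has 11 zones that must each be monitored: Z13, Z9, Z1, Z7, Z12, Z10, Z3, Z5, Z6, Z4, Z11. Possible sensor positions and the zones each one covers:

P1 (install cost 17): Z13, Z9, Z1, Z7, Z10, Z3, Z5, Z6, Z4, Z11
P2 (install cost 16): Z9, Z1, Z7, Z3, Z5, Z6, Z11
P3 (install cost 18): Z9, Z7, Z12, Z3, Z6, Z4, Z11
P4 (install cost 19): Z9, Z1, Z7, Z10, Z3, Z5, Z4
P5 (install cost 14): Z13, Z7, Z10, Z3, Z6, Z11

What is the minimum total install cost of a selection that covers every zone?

35

P1, P3 cover every zone at install cost 17 + 18 = 35.
Any cover uses at least 2 sensor positions; among all covering selections none totals below 35.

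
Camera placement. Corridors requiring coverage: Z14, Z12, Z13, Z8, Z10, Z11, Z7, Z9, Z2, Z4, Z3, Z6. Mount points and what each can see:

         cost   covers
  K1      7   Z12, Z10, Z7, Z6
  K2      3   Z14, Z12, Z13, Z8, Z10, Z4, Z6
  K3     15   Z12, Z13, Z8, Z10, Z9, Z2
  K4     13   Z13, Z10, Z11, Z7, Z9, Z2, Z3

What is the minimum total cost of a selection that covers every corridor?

16

K2, K4 cover every corridor at cost 3 + 13 = 16.
Any cover uses at least 2 camera mounts; among all covering selections none totals below 16.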